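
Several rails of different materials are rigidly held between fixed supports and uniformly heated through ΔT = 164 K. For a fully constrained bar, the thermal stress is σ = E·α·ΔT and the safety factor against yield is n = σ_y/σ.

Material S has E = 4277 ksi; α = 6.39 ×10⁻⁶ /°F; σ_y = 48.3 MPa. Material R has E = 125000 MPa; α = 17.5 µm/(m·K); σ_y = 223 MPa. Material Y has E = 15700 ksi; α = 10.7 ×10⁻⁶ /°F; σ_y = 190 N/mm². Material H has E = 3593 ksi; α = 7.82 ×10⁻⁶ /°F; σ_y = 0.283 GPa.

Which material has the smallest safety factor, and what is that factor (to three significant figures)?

material Y, n = 0.556

In consistent units (E in GPa, α in ×10⁻⁶/K, σ_y in MPa):
  material S: E = 29.49, α = 11.5, σ_y = 48.30 → σ = 55.6 MPa, n = 0.868
  material R: E = 125.0, α = 17.5, σ_y = 223.0 → σ = 359 MPa, n = 0.622
  material Y: E = 108.2, α = 19.3, σ_y = 190.0 → σ = 342 MPa, n = 0.556
  material H: E = 24.77, α = 14.1, σ_y = 283.0 → σ = 57.2 MPa, n = 4.95
The minimum is material Y at n = 0.556.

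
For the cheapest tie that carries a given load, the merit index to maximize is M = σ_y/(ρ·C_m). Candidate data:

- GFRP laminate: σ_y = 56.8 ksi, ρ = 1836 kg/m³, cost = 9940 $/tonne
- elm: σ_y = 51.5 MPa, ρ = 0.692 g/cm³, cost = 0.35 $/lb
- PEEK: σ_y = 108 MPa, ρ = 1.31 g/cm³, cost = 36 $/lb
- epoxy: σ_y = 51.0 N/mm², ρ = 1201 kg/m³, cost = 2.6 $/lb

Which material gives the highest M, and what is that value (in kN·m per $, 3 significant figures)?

elm, M = 96.5 kN·m per $

After converting to SI:
  GFRP laminate: σ_y = 391.6 MPa, ρ = 1836 kg/m³, cost = 9.940 $/kg
  elm: σ_y = 51.50 MPa, ρ = 692.0 kg/m³, cost = 0.7716 $/kg
  PEEK: σ_y = 108.0 MPa, ρ = 1310 kg/m³, cost = 79.37 $/kg
  epoxy: σ_y = 51.00 MPa, ρ = 1201 kg/m³, cost = 5.732 $/kg
  elm: M = 96.5 kN·m per $
  GFRP laminate: M = 21.5 kN·m per $
  epoxy: M = 7.41 kN·m per $
  PEEK: M = 1.04 kN·m per $
Elm ranks first.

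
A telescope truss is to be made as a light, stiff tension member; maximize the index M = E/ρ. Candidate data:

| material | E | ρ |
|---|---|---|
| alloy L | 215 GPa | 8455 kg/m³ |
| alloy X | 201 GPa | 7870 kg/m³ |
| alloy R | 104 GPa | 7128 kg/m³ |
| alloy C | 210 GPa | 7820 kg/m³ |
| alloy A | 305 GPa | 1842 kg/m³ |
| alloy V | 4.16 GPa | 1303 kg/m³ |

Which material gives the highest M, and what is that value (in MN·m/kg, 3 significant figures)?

Computing M directly (units already consistent):
  alloy A: M = 166 MN·m/kg
  alloy C: M = 26.9 MN·m/kg
  alloy X: M = 25.5 MN·m/kg
  alloy L: M = 25.4 MN·m/kg
  alloy R: M = 14.6 MN·m/kg
  alloy V: M = 3.19 MN·m/kg
Alloy A ranks first.

alloy A, M = 166 MN·m/kg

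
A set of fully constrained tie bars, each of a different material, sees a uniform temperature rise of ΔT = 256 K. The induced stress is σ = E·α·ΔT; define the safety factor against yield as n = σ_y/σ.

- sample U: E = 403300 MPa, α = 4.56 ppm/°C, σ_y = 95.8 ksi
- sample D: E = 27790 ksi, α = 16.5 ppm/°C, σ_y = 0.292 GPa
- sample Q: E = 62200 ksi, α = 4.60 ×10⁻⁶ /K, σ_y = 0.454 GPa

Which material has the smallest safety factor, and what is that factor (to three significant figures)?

In consistent units (E in GPa, α in ×10⁻⁶/K, σ_y in MPa):
  sample U: E = 403.3, α = 4.56, σ_y = 660.5 → σ = 471 MPa, n = 1.40
  sample D: E = 191.6, α = 16.5, σ_y = 292.0 → σ = 809 MPa, n = 0.361
  sample Q: E = 428.9, α = 4.60, σ_y = 454.0 → σ = 505 MPa, n = 0.899
Sample D has the lowest safety factor, n = 0.361.

sample D, n = 0.361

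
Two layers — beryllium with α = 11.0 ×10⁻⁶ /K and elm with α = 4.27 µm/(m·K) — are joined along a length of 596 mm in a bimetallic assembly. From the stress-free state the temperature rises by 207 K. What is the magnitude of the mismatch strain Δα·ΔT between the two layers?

1.39×10⁻³

Δα = |11.0 − 4.27|×10⁻⁶/K = 6.73×10⁻⁶/K.
Mismatch strain = Δα·ΔT = 6.73×10⁻⁶ × 207.0 = 1.39×10⁻³.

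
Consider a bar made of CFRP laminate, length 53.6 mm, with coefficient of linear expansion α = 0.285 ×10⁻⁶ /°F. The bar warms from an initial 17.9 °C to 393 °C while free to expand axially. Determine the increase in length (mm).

0.0103 mm

Convert α: 0.285×10⁻⁶/°F × (9/5) = 0.513×10⁻⁶/K.
ΔT = 393 − 17.9 = 375.1 K.
ΔL = α·L₀·ΔT = 0.513×10⁻⁶ × 53.6 mm × 375.1 K = 0.0103 mm.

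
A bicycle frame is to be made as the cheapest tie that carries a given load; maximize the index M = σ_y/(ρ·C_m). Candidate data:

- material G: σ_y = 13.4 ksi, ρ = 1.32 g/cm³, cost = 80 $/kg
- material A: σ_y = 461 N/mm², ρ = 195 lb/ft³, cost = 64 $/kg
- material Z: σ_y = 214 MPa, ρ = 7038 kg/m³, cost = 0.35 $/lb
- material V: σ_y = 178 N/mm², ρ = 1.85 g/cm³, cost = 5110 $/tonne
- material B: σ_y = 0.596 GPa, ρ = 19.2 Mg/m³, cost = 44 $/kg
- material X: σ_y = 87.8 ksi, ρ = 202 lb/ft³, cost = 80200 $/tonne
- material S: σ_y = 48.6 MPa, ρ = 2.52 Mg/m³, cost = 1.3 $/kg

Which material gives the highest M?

In SI units:
  material G: σ_y = 92.39 MPa, ρ = 1320 kg/m³, cost = 80.00 $/kg
  material A: σ_y = 461.0 MPa, ρ = 3124 kg/m³, cost = 64.00 $/kg
  material Z: σ_y = 214.0 MPa, ρ = 7038 kg/m³, cost = 0.7716 $/kg
  material V: σ_y = 178.0 MPa, ρ = 1850 kg/m³, cost = 5.110 $/kg
  material B: σ_y = 596.0 MPa, ρ = 19200 kg/m³, cost = 44.00 $/kg
  material X: σ_y = 605.4 MPa, ρ = 3236 kg/m³, cost = 80.20 $/kg
  material S: σ_y = 48.60 MPa, ρ = 2520 kg/m³, cost = 1.300 $/kg
  material Z: M = 39.4 kN·m per $
  material V: M = 18.8 kN·m per $
  material S: M = 14.8 kN·m per $
  material X: M = 2.33 kN·m per $
  material A: M = 2.31 kN·m per $
  material G: M = 0.875 kN·m per $
  material B: M = 0.705 kN·m per $
Material Z ranks first.

material Z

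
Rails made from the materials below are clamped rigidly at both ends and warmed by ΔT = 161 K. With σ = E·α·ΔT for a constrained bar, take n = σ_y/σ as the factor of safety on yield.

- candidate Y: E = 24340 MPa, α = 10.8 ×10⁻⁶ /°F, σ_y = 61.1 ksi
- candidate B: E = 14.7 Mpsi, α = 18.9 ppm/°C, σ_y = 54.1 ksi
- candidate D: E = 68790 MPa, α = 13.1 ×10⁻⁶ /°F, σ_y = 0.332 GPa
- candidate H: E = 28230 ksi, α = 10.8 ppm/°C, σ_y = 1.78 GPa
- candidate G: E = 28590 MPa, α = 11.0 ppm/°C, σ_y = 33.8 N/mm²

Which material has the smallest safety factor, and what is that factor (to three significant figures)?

Converting E to GPa, α to ×10⁻⁶/K, σ_y to MPa, then σ and n for each:
  candidate Y: E = 24.34, α = 19.4, σ_y = 421.3 → σ = 76.2 MPa, n = 5.53
  candidate B: E = 101.4, α = 18.9, σ_y = 373.0 → σ = 308 MPa, n = 1.21
  candidate D: E = 68.79, α = 23.6, σ_y = 332.0 → σ = 261 MPa, n = 1.27
  candidate H: E = 194.6, α = 10.8, σ_y = 1780 → σ = 338 MPa, n = 5.26
  candidate G: E = 28.59, α = 11.0, σ_y = 33.80 → σ = 50.6 MPa, n = 0.668
Smallest n: candidate G with n = 0.668.

candidate G, n = 0.668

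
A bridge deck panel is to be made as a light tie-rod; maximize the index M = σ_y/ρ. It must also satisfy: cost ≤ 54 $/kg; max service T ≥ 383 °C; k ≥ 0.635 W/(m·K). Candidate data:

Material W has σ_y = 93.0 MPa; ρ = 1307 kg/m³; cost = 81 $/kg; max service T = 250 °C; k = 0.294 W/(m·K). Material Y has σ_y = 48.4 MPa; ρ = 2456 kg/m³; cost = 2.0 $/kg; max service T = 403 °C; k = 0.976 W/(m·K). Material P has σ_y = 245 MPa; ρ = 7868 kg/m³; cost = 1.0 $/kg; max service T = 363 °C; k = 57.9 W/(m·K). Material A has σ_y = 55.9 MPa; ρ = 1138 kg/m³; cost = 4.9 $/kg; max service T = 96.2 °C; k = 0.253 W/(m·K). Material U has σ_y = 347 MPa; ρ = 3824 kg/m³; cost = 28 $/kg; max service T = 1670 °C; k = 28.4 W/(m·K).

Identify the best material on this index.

Screen on constraints: cost ≤ 54 $/kg; max service T ≥ 383 °C; k ≥ 0.635 W/(m·K). Survivors: material Y, material U.
Computing M directly (units already consistent):
  material U: M = 90.7 kN·m/kg
  material Y: M = 19.7 kN·m/kg
Material U ranks first.

material U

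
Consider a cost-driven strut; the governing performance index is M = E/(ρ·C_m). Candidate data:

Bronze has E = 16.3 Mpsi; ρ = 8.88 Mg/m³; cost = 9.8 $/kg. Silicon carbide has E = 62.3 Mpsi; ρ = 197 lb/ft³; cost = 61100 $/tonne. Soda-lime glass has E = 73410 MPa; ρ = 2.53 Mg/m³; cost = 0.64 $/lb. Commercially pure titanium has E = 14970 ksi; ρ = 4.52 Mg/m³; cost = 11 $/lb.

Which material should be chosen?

Putting every candidate on a common basis:
  bronze: E = 112.4 GPa, ρ = 8880 kg/m³, cost = 9.800 $/kg
  silicon carbide: E = 429.5 GPa, ρ = 3156 kg/m³, cost = 61.10 $/kg
  soda-lime glass: E = 73.41 GPa, ρ = 2530 kg/m³, cost = 1.411 $/kg
  commercially pure titanium: E = 103.2 GPa, ρ = 4520 kg/m³, cost = 24.25 $/kg
  soda-lime glass: M = 20.6 MN·m per $
  silicon carbide: M = 2.23 MN·m per $
  bronze: M = 1.29 MN·m per $
  commercially pure titanium: M = 0.942 MN·m per $
Soda-lime glass ranks first.

soda-lime glass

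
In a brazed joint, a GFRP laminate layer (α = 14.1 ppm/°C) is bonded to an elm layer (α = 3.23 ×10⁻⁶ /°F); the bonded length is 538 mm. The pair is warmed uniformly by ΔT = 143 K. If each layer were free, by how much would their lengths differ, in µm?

637 µm

elm: α = 3.23×10⁻⁶/°F × 9/5 = 5.81×10⁻⁶/K.
Δα = |14.1 − 5.81|×10⁻⁶/K = 8.29×10⁻⁶/K.
ΔL_mismatch = Δα·L·ΔT = 8.29×10⁻⁶ × 538.0 mm × 143.0 K = 637 µm.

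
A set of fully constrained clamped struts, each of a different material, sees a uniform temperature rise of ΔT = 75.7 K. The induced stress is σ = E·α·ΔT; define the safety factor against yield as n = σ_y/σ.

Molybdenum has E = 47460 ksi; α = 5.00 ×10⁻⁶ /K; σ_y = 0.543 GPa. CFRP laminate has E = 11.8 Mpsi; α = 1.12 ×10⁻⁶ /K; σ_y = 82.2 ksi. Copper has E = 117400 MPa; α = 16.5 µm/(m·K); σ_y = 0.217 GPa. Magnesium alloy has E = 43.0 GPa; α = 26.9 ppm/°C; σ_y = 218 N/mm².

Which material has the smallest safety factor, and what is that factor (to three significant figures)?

In consistent units (E in GPa, α in ×10⁻⁶/K, σ_y in MPa):
  molybdenum: E = 327.2, α = 5.00, σ_y = 543.0 → σ = 124 MPa, n = 4.38
  CFRP laminate: E = 81.36, α = 1.12, σ_y = 566.7 → σ = 6.90 MPa, n = 82.2
  copper: E = 117.4, α = 16.5, σ_y = 217.0 → σ = 147 MPa, n = 1.48
  magnesium alloy: E = 43.00, α = 26.9, σ_y = 218.0 → σ = 87.6 MPa, n = 2.49
The minimum is copper at n = 1.48.

copper, n = 1.48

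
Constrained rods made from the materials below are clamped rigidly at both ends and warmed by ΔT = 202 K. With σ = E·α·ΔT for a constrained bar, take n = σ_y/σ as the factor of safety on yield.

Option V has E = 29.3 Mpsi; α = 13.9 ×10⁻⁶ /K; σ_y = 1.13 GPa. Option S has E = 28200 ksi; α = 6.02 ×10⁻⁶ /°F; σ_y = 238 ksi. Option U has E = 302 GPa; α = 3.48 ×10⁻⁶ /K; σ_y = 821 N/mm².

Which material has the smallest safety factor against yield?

In consistent units (E in GPa, α in ×10⁻⁶/K, σ_y in MPa):
  option V: E = 202.0, α = 13.9, σ_y = 1130 → σ = 567 MPa, n = 1.99
  option S: E = 194.4, α = 10.8, σ_y = 1641 → σ = 426 MPa, n = 3.86
  option U: E = 302.0, α = 3.48, σ_y = 821.0 → σ = 212 MPa, n = 3.87
Smallest n: option V with n = 1.99.

option V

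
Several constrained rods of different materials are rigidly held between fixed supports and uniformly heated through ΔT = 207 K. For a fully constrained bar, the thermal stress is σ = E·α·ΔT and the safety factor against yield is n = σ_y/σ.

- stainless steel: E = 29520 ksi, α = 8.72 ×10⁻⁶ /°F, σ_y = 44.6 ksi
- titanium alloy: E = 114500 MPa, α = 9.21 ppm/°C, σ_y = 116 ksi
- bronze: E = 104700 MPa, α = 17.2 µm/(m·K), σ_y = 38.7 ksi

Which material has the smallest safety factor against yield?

stainless steel

With everything in SI (GPa, ×10⁻⁶/K, MPa):
  stainless steel: E = 203.5, α = 15.7, σ_y = 307.5 → σ = 661 MPa, n = 0.465
  titanium alloy: E = 114.5, α = 9.21, σ_y = 799.8 → σ = 218 MPa, n = 3.66
  bronze: E = 104.7, α = 17.2, σ_y = 266.8 → σ = 373 MPa, n = 0.716
The minimum is stainless steel at n = 0.465.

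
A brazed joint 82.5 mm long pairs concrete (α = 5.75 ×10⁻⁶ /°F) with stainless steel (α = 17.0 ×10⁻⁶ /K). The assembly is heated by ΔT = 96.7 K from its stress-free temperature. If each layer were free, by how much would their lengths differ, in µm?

53.1 µm

concrete: α = 5.75×10⁻⁶/°F × 9/5 = 10.3×10⁻⁶/K.
Δα = |10.3 − 17.0|×10⁻⁶/K = 6.65×10⁻⁶/K.
ΔL_mismatch = Δα·L·ΔT = 6.65×10⁻⁶ × 82.5 mm × 96.7 K = 53.1 µm.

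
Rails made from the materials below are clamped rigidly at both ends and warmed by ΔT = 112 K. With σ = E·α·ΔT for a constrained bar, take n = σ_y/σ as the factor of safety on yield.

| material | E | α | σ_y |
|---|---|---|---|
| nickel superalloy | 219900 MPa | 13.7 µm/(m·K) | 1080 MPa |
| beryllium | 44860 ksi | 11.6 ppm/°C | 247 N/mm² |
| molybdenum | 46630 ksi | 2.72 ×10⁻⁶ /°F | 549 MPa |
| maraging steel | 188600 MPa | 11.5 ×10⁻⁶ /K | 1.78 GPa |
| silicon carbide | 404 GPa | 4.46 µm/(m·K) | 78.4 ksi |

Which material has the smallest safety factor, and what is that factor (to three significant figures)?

beryllium, n = 0.615

Converting E to GPa, α to ×10⁻⁶/K, σ_y to MPa, then σ and n for each:
  nickel superalloy: E = 219.9, α = 13.7, σ_y = 1080 → σ = 337 MPa, n = 3.20
  beryllium: E = 309.3, α = 11.6, σ_y = 247.0 → σ = 402 MPa, n = 0.615
  molybdenum: E = 321.5, α = 4.90, σ_y = 549.0 → σ = 176 MPa, n = 3.11
  maraging steel: E = 188.6, α = 11.5, σ_y = 1780 → σ = 243 MPa, n = 7.33
  silicon carbide: E = 404.0, α = 4.46, σ_y = 540.5 → σ = 202 MPa, n = 2.68
Smallest n: beryllium with n = 0.615.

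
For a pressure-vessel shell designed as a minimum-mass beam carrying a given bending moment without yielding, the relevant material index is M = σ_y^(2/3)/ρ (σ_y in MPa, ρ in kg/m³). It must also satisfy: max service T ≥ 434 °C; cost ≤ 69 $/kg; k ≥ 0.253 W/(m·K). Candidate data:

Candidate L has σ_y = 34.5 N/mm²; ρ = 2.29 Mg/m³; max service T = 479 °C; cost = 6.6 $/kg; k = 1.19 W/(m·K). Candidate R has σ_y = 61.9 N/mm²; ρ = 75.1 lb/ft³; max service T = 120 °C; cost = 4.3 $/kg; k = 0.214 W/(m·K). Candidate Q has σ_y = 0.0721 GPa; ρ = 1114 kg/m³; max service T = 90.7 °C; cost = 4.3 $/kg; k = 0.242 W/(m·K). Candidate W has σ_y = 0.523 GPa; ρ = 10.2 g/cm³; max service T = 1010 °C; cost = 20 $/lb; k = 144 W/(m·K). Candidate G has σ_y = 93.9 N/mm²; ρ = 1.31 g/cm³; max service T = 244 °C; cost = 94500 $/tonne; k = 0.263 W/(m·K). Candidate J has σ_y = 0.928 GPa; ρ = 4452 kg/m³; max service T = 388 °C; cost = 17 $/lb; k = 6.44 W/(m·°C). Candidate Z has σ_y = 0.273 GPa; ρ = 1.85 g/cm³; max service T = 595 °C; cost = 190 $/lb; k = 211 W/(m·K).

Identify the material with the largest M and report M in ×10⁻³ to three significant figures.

Screen on constraints: max service T ≥ 434 °C; cost ≤ 69 $/kg; k ≥ 0.253 W/(m·K). Survivors: candidate L, candidate W.
Normalizing units and computing the index:
  candidate L: σ_y = 34.50 MPa, ρ = 2290 kg/m³
  candidate W: σ_y = 523.0 MPa, ρ = 10200 kg/m³
  candidate W: M = 6.36×10⁻³
  candidate L: M = 4.63×10⁻³
Candidate W ranks first.

candidate W, M = 6.36×10⁻³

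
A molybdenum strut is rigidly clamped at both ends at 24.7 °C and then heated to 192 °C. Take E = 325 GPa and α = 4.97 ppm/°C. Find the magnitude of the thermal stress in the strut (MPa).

270 MPa

ΔT = 167.3 K. Constrained thermal stress σ = E·α·ΔT = 325.0×10³ MPa × 4.97×10⁻⁶ × 167.3 = 270 MPa (compressive).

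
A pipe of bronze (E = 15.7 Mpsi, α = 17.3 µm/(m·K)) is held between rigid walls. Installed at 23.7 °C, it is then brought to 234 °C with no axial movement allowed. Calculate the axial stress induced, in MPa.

394 MPa

E = 15.7 Mpsi = 108.2 GPa.
ΔT = 210.3 K. Constrained thermal stress σ = E·α·ΔT = 108.2×10³ MPa × 17.3×10⁻⁶ × 210.3 = 394 MPa (compressive).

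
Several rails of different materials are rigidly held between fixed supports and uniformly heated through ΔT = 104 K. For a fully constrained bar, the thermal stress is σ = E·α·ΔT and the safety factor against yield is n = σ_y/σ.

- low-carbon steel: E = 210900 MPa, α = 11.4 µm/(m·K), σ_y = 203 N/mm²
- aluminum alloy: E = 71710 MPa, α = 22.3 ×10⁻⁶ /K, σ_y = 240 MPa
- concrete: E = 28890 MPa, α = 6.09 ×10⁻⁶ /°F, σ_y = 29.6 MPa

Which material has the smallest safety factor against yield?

Converting E to GPa, α to ×10⁻⁶/K, σ_y to MPa, then σ and n for each:
  low-carbon steel: E = 210.9, α = 11.4, σ_y = 203.0 → σ = 250 MPa, n = 0.812
  aluminum alloy: E = 71.71, α = 22.3, σ_y = 240.0 → σ = 166 MPa, n = 1.44
  concrete: E = 28.89, α = 11.0, σ_y = 29.60 → σ = 32.9 MPa, n = 0.899
Smallest n: low-carbon steel with n = 0.812.

low-carbon steel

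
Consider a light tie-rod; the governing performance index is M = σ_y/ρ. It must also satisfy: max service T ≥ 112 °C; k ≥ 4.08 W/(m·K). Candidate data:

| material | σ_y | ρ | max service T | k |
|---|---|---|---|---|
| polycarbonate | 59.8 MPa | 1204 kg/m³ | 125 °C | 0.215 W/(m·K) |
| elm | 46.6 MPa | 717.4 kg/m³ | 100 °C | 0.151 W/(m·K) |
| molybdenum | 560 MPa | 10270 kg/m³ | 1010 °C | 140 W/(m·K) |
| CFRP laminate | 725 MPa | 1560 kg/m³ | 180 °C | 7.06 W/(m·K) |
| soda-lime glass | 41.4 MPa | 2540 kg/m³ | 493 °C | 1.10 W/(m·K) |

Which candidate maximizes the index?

CFRP laminate

Screen on constraints: max service T ≥ 112 °C; k ≥ 4.08 W/(m·K). Survivors: molybdenum, CFRP laminate.
Evaluate M for each candidate:
  CFRP laminate: M = 465 kN·m/kg
  molybdenum: M = 54.5 kN·m/kg
Highest index: CFRP laminate.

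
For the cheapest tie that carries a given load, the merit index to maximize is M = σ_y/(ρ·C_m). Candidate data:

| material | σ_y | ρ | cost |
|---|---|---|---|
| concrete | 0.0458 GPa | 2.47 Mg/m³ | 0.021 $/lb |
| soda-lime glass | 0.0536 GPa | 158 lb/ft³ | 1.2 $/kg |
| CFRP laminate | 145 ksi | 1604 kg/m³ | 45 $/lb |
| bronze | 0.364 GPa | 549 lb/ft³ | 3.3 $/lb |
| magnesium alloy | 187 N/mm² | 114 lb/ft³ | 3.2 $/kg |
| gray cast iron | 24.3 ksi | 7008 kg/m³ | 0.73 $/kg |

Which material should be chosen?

concrete

Convert each candidate to consistent units, then evaluate M:
  concrete: σ_y = 45.80 MPa, ρ = 2470 kg/m³, cost = 0.04630 $/kg
  soda-lime glass: σ_y = 53.60 MPa, ρ = 2531 kg/m³, cost = 1.200 $/kg
  CFRP laminate: σ_y = 999.7 MPa, ρ = 1604 kg/m³, cost = 99.21 $/kg
  bronze: σ_y = 364.0 MPa, ρ = 8794 kg/m³, cost = 7.275 $/kg
  magnesium alloy: σ_y = 187.0 MPa, ρ = 1826 kg/m³, cost = 3.200 $/kg
  gray cast iron: σ_y = 167.5 MPa, ρ = 7008 kg/m³, cost = 0.7300 $/kg
  concrete: M = 401 kN·m per $
  gray cast iron: M = 32.7 kN·m per $
  magnesium alloy: M = 32.0 kN·m per $
  soda-lime glass: M = 17.6 kN·m per $
  CFRP laminate: M = 6.28 kN·m per $
  bronze: M = 5.69 kN·m per $
Concrete has the largest M.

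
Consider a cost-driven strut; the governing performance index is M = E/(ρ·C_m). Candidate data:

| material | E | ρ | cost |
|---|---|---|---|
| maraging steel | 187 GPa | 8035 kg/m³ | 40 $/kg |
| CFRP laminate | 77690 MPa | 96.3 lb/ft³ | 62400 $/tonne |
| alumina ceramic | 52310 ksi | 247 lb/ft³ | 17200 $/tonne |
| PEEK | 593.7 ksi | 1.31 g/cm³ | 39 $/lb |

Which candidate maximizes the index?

Putting every candidate on a common basis:
  maraging steel: E = 187.0 GPa, ρ = 8035 kg/m³, cost = 40.00 $/kg
  CFRP laminate: E = 77.69 GPa, ρ = 1543 kg/m³, cost = 62.40 $/kg
  alumina ceramic: E = 360.7 GPa, ρ = 3957 kg/m³, cost = 17.20 $/kg
  PEEK: E = 4.093 GPa, ρ = 1310 kg/m³, cost = 85.98 $/kg
  alumina ceramic: M = 5.30 MN·m per $
  CFRP laminate: M = 0.807 MN·m per $
  maraging steel: M = 0.582 MN·m per $
  PEEK: M = 0.0363 MN·m per $
Highest index: alumina ceramic.

alumina ceramic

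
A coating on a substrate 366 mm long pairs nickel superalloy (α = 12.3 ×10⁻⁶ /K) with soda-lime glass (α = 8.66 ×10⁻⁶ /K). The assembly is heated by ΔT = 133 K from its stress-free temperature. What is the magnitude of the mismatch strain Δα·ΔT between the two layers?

Δα = |12.3 − 8.66|×10⁻⁶/K = 3.64×10⁻⁶/K.
Mismatch strain = Δα·ΔT = 3.64×10⁻⁶ × 133.0 = 4.84×10⁻⁴.

4.84×10⁻⁴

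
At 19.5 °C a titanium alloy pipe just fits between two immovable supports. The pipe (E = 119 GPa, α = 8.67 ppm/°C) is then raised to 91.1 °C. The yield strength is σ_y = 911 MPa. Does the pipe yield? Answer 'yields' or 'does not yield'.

does not yield

ΔT = 71.60 K. Constrained thermal stress σ = E·α·ΔT = 119.0×10³ MPa × 8.67×10⁻⁶ × 71.60 = 73.9 MPa (compressive).
Compare to σ_y = 911 MPa: σ < σ_y, so it does not yield.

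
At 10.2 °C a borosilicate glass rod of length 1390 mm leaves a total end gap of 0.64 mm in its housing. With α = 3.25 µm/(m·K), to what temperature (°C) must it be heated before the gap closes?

α·L₀·ΔT = 0.64 mm ⇒ ΔT = 0.64 / (3.25×10⁻⁶ × 1390.0) = 141.7 K.
T = 10.2 + 141.7 = 151.9 °C.

152 °C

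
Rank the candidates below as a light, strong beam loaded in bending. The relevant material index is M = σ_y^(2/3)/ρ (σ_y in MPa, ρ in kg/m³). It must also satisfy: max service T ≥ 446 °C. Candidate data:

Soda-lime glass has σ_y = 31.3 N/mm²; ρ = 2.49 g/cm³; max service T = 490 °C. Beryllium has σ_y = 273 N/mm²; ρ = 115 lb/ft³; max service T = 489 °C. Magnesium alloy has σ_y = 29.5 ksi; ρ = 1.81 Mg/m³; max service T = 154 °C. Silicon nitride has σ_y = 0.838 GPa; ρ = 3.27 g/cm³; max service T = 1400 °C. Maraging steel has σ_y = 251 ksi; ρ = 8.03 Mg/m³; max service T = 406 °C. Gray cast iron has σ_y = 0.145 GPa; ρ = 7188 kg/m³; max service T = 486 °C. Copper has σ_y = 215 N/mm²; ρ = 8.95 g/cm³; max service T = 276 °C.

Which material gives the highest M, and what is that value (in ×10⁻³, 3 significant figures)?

Screen on constraints: max service T ≥ 446 °C. Survivors: soda-lime glass, beryllium, silicon nitride, gray cast iron.
Putting every candidate on a common basis:
  soda-lime glass: σ_y = 31.30 MPa, ρ = 2490 kg/m³
  beryllium: σ_y = 273.0 MPa, ρ = 1842 kg/m³
  silicon nitride: σ_y = 838.0 MPa, ρ = 3270 kg/m³
  gray cast iron: σ_y = 145.0 MPa, ρ = 7188 kg/m³
  silicon nitride: M = 27.2×10⁻³
  beryllium: M = 22.8×10⁻³
  soda-lime glass: M = 3.99×10⁻³
  gray cast iron: M = 3.84×10⁻³
Highest index: silicon nitride.

silicon nitride, M = 27.2×10⁻³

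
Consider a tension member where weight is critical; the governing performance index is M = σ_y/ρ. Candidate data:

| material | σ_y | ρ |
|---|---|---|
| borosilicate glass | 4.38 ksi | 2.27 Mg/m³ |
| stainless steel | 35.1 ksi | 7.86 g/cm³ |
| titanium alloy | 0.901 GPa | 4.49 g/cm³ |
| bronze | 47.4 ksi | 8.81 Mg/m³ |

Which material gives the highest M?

titanium alloy

Putting every candidate on a common basis:
  borosilicate glass: σ_y = 30.20 MPa, ρ = 2270 kg/m³
  stainless steel: σ_y = 242.0 MPa, ρ = 7860 kg/m³
  titanium alloy: σ_y = 901.0 MPa, ρ = 4490 kg/m³
  bronze: σ_y = 326.8 MPa, ρ = 8810 kg/m³
  titanium alloy: M = 201 kN·m/kg
  bronze: M = 37.1 kN·m/kg
  stainless steel: M = 30.8 kN·m/kg
  borosilicate glass: M = 13.3 kN·m/kg
The maximum is for titanium alloy.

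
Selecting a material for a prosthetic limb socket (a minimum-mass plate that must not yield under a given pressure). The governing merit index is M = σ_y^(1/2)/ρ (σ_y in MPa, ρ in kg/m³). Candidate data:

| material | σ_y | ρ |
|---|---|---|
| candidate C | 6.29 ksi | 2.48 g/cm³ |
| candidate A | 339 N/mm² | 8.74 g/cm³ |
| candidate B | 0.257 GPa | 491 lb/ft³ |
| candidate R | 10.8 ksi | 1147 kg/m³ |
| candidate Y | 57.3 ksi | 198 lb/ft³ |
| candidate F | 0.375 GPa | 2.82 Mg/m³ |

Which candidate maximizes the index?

Convert each candidate to consistent units, then evaluate M:
  candidate C: σ_y = 43.37 MPa, ρ = 2480 kg/m³
  candidate A: σ_y = 339.0 MPa, ρ = 8740 kg/m³
  candidate B: σ_y = 257.0 MPa, ρ = 7865 kg/m³
  candidate R: σ_y = 74.46 MPa, ρ = 1147 kg/m³
  candidate Y: σ_y = 395.1 MPa, ρ = 3172 kg/m³
  candidate F: σ_y = 375.0 MPa, ρ = 2820 kg/m³
  candidate R: M = 7.52×10⁻³
  candidate F: M = 6.87×10⁻³
  candidate Y: M = 6.27×10⁻³
  candidate C: M = 2.66×10⁻³
  candidate A: M = 2.11×10⁻³
  candidate B: M = 2.04×10⁻³
Candidate R has the largest M.

candidate R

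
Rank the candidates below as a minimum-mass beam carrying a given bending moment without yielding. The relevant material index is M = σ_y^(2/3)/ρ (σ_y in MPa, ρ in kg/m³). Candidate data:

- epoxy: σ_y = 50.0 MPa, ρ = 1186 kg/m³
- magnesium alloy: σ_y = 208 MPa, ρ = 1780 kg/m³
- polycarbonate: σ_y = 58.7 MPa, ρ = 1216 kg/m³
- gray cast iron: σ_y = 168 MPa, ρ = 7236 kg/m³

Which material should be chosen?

magnesium alloy

Computing M directly (units already consistent):
  magnesium alloy: M = 19.7×10⁻³
  polycarbonate: M = 12.4×10⁻³
  epoxy: M = 11.4×10⁻³
  gray cast iron: M = 4.21×10⁻³
Magnesium alloy ranks first.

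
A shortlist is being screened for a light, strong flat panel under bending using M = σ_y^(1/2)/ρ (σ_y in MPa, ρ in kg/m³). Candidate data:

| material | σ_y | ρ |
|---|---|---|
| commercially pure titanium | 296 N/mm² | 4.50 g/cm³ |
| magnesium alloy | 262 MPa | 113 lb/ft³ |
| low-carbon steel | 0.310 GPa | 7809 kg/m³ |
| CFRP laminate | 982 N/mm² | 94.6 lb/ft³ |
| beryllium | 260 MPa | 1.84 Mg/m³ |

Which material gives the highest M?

Convert each candidate to consistent units, then evaluate M:
  commercially pure titanium: σ_y = 296.0 MPa, ρ = 4500 kg/m³
  magnesium alloy: σ_y = 262.0 MPa, ρ = 1810 kg/m³
  low-carbon steel: σ_y = 310.0 MPa, ρ = 7809 kg/m³
  CFRP laminate: σ_y = 982.0 MPa, ρ = 1515 kg/m³
  beryllium: σ_y = 260.0 MPa, ρ = 1840 kg/m³
  CFRP laminate: M = 20.7×10⁻³
  magnesium alloy: M = 8.94×10⁻³
  beryllium: M = 8.76×10⁻³
  commercially pure titanium: M = 3.82×10⁻³
  low-carbon steel: M = 2.25×10⁻³
Highest index: CFRP laminate.

CFRP laminate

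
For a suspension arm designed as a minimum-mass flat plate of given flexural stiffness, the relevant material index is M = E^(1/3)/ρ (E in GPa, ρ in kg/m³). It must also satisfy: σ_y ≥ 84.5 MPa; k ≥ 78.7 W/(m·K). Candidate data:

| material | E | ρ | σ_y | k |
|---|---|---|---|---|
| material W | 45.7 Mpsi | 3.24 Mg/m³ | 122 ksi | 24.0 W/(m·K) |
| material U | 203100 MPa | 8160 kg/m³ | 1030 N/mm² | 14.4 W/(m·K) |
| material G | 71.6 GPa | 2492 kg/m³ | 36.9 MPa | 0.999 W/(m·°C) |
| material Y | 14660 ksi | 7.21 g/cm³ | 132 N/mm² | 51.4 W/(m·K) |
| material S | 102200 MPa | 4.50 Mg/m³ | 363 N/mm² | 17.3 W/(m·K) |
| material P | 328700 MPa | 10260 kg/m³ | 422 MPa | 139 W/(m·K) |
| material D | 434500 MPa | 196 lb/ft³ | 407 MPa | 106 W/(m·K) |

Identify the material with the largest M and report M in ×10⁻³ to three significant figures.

Screen on constraints: σ_y ≥ 84.5 MPa; k ≥ 78.7 W/(m·K). Survivors: material P, material D.
Convert each candidate to consistent units, then evaluate M:
  material P: E = 328.7 GPa, ρ = 10260 kg/m³
  material D: E = 434.5 GPa, ρ = 3140 kg/m³
  material D: M = 2.41×10⁻³
  material P: M = 0.673×10⁻³
Highest index: material D.

material D, M = 2.41×10⁻³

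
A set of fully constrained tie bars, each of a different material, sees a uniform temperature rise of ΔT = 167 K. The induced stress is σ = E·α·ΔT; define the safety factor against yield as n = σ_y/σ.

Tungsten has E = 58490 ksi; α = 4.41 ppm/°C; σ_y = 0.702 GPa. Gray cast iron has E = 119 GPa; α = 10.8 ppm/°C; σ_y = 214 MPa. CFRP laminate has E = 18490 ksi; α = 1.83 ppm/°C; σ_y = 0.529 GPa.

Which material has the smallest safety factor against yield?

gray cast iron

Per material, after unit conversion:
  tungsten: E = 403.3, α = 4.41, σ_y = 702.0 → σ = 297 MPa, n = 2.36
  gray cast iron: E = 119.0, α = 10.8, σ_y = 214.0 → σ = 215 MPa, n = 0.997
  CFRP laminate: E = 127.5, α = 1.83, σ_y = 529.0 → σ = 39.0 MPa, n = 13.6
Smallest n: gray cast iron with n = 0.997.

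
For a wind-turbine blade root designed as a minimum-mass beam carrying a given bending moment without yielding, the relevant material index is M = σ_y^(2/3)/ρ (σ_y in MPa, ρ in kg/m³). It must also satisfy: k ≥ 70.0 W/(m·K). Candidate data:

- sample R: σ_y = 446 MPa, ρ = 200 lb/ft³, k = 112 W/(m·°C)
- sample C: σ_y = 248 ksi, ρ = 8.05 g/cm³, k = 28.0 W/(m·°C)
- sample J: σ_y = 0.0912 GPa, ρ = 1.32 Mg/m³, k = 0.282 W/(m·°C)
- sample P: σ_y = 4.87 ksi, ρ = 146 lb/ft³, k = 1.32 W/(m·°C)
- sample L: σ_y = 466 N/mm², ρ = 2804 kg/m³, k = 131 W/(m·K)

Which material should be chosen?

Screen on constraints: k ≥ 70.0 W/(m·K). Survivors: sample R, sample L.
After converting to SI:
  sample R: σ_y = 446.0 MPa, ρ = 3204 kg/m³
  sample L: σ_y = 466.0 MPa, ρ = 2804 kg/m³
  sample L: M = 21.4×10⁻³
  sample R: M = 18.2×10⁻³
Sample L has the largest M.

sample L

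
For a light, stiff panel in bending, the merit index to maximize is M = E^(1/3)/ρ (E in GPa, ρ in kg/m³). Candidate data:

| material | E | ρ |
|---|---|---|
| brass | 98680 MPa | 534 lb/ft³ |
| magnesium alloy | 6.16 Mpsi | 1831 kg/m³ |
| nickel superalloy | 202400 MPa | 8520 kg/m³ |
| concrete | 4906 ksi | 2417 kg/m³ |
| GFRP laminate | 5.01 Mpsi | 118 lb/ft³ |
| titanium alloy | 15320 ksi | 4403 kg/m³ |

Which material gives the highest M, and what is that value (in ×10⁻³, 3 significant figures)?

Normalizing units and computing the index:
  brass: E = 98.68 GPa, ρ = 8554 kg/m³
  magnesium alloy: E = 42.47 GPa, ρ = 1831 kg/m³
  nickel superalloy: E = 202.4 GPa, ρ = 8520 kg/m³
  concrete: E = 33.83 GPa, ρ = 2417 kg/m³
  GFRP laminate: E = 34.54 GPa, ρ = 1890 kg/m³
  titanium alloy: E = 105.6 GPa, ρ = 4403 kg/m³
  magnesium alloy: M = 1.91×10⁻³
  GFRP laminate: M = 1.72×10⁻³
  concrete: M = 1.34×10⁻³
  titanium alloy: M = 1.07×10⁻³
  nickel superalloy: M = 0.689×10⁻³
  brass: M = 0.540×10⁻³
Highest index: magnesium alloy.

magnesium alloy, M = 1.91×10⁻³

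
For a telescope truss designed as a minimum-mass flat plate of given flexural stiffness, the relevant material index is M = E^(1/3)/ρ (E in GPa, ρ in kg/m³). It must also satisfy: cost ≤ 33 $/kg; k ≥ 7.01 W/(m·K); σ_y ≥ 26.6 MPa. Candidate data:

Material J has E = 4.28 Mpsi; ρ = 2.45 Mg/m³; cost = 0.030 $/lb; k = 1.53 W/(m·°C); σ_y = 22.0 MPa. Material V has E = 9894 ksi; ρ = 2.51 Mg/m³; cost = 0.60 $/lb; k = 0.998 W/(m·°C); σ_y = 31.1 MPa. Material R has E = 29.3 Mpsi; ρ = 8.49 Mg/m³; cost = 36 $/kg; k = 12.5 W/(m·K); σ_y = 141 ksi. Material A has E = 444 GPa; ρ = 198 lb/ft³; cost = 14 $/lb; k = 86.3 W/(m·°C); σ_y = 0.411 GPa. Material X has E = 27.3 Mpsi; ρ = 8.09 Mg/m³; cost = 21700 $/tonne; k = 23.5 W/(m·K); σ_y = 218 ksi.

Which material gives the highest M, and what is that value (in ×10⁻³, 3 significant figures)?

Screen on constraints: cost ≤ 33 $/kg; k ≥ 7.01 W/(m·K); σ_y ≥ 26.6 MPa. Survivors: material A, material X.
Putting every candidate on a common basis:
  material A: E = 444.0 GPa, ρ = 3172 kg/m³
  material X: E = 188.2 GPa, ρ = 8090 kg/m³
  material A: M = 2.41×10⁻³
  material X: M = 0.708×10⁻³
Material A ranks first.

material A, M = 2.41×10⁻³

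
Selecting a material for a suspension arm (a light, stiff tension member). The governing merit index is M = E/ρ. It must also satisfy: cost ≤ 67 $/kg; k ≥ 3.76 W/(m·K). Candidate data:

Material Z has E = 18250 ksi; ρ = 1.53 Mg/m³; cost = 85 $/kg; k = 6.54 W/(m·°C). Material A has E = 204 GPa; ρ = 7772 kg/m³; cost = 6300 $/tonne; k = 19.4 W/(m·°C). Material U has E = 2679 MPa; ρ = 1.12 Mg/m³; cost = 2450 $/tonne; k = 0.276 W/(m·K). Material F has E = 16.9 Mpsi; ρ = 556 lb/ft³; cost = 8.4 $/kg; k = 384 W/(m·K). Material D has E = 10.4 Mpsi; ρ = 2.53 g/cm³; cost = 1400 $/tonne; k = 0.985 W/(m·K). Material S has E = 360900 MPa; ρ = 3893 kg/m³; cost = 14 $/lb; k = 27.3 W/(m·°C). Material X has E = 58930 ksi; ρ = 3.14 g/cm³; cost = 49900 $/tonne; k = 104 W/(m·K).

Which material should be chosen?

material X

Screen on constraints: cost ≤ 67 $/kg; k ≥ 3.76 W/(m·K). Survivors: material A, material F, material S, material X.
Putting every candidate on a common basis:
  material A: E = 204.0 GPa, ρ = 7772 kg/m³
  material F: E = 116.5 GPa, ρ = 8906 kg/m³
  material S: E = 360.9 GPa, ρ = 3893 kg/m³
  material X: E = 406.3 GPa, ρ = 3140 kg/m³
  material X: M = 129 MN·m/kg
  material S: M = 92.7 MN·m/kg
  material A: M = 26.2 MN·m/kg
  material F: M = 13.1 MN·m/kg
Highest index: material X.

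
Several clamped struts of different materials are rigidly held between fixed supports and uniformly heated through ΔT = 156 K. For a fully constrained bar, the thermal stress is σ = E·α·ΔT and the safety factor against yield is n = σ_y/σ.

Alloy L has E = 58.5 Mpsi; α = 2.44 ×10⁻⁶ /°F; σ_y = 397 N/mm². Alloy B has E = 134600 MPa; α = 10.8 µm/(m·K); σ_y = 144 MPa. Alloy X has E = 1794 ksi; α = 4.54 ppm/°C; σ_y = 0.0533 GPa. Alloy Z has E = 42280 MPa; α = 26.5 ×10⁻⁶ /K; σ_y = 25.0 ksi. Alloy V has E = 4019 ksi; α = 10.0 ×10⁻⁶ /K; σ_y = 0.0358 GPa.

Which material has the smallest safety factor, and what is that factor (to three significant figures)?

With everything in SI (GPa, ×10⁻⁶/K, MPa):
  alloy L: E = 403.3, α = 4.39, σ_y = 397.0 → σ = 276 MPa, n = 1.44
  alloy B: E = 134.6, α = 10.8, σ_y = 144.0 → σ = 227 MPa, n = 0.635
  alloy X: E = 12.37, α = 4.54, σ_y = 53.30 → σ = 8.76 MPa, n = 6.08
  alloy Z: E = 42.28, α = 26.5, σ_y = 172.4 → σ = 175 MPa, n = 0.986
  alloy V: E = 27.71, α = 10.0, σ_y = 35.80 → σ = 43.2 MPa, n = 0.828
Smallest n: alloy B with n = 0.635.

alloy B, n = 0.635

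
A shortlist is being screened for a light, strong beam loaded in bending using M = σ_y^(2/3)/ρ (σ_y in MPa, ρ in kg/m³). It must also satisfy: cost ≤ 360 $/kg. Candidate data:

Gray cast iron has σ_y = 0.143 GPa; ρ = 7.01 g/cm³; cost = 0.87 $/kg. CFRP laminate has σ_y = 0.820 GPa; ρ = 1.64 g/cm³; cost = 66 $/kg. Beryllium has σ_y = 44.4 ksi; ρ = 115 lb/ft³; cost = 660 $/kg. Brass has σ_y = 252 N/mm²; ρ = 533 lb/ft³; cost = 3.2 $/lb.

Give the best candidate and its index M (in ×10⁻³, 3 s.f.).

Screen on constraints: cost ≤ 360 $/kg. Survivors: gray cast iron, CFRP laminate, brass.
Putting every candidate on a common basis:
  gray cast iron: σ_y = 143.0 MPa, ρ = 7010 kg/m³
  CFRP laminate: σ_y = 820.0 MPa, ρ = 1640 kg/m³
  brass: σ_y = 252.0 MPa, ρ = 8538 kg/m³
  CFRP laminate: M = 53.4×10⁻³
  brass: M = 4.67×10⁻³
  gray cast iron: M = 3.90×10⁻³
Highest index: CFRP laminate.

CFRP laminate, M = 53.4×10⁻³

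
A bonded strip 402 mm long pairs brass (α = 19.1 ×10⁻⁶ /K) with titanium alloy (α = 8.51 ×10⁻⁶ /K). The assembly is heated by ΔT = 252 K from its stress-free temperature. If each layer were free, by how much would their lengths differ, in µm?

Δα = |19.1 − 8.51|×10⁻⁶/K = 10.6×10⁻⁶/K.
ΔL_mismatch = Δα·L·ΔT = 10.6×10⁻⁶ × 402.0 mm × 252.0 K = 1070 µm.

1070 µm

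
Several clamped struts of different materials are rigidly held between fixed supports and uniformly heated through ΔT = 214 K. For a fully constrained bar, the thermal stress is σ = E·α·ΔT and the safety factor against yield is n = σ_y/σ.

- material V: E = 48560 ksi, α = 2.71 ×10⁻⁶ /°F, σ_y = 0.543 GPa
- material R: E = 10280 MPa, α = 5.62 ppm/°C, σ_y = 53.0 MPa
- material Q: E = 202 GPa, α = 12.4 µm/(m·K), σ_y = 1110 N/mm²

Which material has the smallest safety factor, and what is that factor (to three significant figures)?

material V, n = 1.55

Converting E to GPa, α to ×10⁻⁶/K, σ_y to MPa, then σ and n for each:
  material V: E = 334.8, α = 4.88, σ_y = 543.0 → σ = 350 MPa, n = 1.55
  material R: E = 10.28, α = 5.62, σ_y = 53.00 → σ = 12.4 MPa, n = 4.29
  material Q: E = 202.0, α = 12.4, σ_y = 1110 → σ = 536 MPa, n = 2.07
Material V has the lowest safety factor, n = 1.55.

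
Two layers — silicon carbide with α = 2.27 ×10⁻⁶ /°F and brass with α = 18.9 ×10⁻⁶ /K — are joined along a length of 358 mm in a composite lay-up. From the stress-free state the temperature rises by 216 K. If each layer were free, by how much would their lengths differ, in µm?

silicon carbide: α = 2.27×10⁻⁶/°F × 9/5 = 4.09×10⁻⁶/K.
Δα = |4.09 − 18.9|×10⁻⁶/K = 14.8×10⁻⁶/K.
ΔL_mismatch = Δα·L·ΔT = 14.8×10⁻⁶ × 358.0 mm × 216.0 K = 1150 µm.

1150 µm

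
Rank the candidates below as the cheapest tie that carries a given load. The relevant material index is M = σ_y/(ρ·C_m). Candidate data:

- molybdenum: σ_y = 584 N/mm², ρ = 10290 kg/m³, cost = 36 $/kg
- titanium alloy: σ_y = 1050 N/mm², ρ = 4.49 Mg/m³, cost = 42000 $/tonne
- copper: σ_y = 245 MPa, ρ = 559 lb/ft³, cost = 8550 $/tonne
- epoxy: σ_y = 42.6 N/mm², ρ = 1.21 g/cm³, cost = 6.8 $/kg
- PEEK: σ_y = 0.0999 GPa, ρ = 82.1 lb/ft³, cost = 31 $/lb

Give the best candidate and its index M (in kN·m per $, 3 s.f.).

titanium alloy, M = 5.57 kN·m per $

Convert each candidate to consistent units, then evaluate M:
  molybdenum: σ_y = 584.0 MPa, ρ = 10290 kg/m³, cost = 36.00 $/kg
  titanium alloy: σ_y = 1050 MPa, ρ = 4490 kg/m³, cost = 42.00 $/kg
  copper: σ_y = 245.0 MPa, ρ = 8954 kg/m³, cost = 8.550 $/kg
  epoxy: σ_y = 42.60 MPa, ρ = 1210 kg/m³, cost = 6.800 $/kg
  PEEK: σ_y = 99.90 MPa, ρ = 1315 kg/m³, cost = 68.34 $/kg
  titanium alloy: M = 5.57 kN·m per $
  epoxy: M = 5.18 kN·m per $
  copper: M = 3.20 kN·m per $
  molybdenum: M = 1.58 kN·m per $
  PEEK: M = 1.11 kN·m per $
Titanium alloy has the largest M.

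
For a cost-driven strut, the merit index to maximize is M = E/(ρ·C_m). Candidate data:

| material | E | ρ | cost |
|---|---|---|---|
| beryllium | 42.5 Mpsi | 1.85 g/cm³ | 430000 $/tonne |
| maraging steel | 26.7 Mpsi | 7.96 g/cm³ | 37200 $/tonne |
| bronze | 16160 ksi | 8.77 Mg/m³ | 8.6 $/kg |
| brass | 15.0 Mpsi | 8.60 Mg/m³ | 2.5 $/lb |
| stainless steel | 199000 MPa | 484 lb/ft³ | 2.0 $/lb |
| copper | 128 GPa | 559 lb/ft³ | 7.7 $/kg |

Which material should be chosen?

In SI units:
  beryllium: E = 293.0 GPa, ρ = 1850 kg/m³, cost = 430.0 $/kg
  maraging steel: E = 184.1 GPa, ρ = 7960 kg/m³, cost = 37.20 $/kg
  bronze: E = 111.4 GPa, ρ = 8770 kg/m³, cost = 8.600 $/kg
  brass: E = 103.4 GPa, ρ = 8600 kg/m³, cost = 5.511 $/kg
  stainless steel: E = 199.0 GPa, ρ = 7753 kg/m³, cost = 4.409 $/kg
  copper: E = 128.0 GPa, ρ = 8954 kg/m³, cost = 7.700 $/kg
  stainless steel: M = 5.82 MN·m per $
  brass: M = 2.18 MN·m per $
  copper: M = 1.86 MN·m per $
  bronze: M = 1.48 MN·m per $
  maraging steel: M = 0.622 MN·m per $
  beryllium: M = 0.368 MN·m per $
Stainless steel ranks first.

stainless steel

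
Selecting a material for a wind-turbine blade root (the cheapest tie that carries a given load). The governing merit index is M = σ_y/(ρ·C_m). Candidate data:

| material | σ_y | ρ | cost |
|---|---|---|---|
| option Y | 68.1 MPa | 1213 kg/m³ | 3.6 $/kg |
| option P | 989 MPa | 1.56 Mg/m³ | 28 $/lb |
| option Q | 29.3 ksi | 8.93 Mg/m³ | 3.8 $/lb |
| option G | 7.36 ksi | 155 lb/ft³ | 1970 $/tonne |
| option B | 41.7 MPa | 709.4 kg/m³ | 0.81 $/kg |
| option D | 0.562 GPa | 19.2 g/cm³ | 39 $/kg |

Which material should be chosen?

option B

Normalizing units and computing the index:
  option Y: σ_y = 68.10 MPa, ρ = 1213 kg/m³, cost = 3.600 $/kg
  option P: σ_y = 989.0 MPa, ρ = 1560 kg/m³, cost = 61.73 $/kg
  option Q: σ_y = 202.0 MPa, ρ = 8930 kg/m³, cost = 8.377 $/kg
  option G: σ_y = 50.75 MPa, ρ = 2483 kg/m³, cost = 1.970 $/kg
  option B: σ_y = 41.70 MPa, ρ = 709.4 kg/m³, cost = 0.8100 $/kg
  option D: σ_y = 562.0 MPa, ρ = 19200 kg/m³, cost = 39.00 $/kg
  option B: M = 72.6 kN·m per $
  option Y: M = 15.6 kN·m per $
  option G: M = 10.4 kN·m per $
  option P: M = 10.3 kN·m per $
  option Q: M = 2.70 kN·m per $
  option D: M = 0.751 kN·m per $
Highest index: option B.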